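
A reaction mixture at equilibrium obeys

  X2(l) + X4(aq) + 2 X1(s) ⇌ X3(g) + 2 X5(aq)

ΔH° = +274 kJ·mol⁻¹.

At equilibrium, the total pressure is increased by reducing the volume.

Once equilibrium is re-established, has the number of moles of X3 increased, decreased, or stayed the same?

Gas moles: reactants 0, products 1 (Δn_gas = +1). Compression shifts the system toward the side with fewer moles of gas — to the left.
The net shift is to the left. X3 is a product, so its amount decreases.

decreases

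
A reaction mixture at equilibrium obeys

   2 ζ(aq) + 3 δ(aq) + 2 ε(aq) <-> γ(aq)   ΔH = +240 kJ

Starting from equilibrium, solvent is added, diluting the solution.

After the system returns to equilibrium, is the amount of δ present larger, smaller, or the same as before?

Dilution lowers every aqueous concentration by the same factor. Δn_aq = 1 − 7 = -6, so the system shifts toward the side with more dissolved moles — to the left.
The net shift is to the left. δ is a reactant, so its amount increases.

increases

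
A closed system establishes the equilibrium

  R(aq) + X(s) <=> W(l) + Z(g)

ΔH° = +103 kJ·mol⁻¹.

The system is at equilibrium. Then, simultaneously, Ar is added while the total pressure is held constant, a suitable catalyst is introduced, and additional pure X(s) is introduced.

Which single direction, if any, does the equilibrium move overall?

Adding inert gas at constant total pressure expands the volume and lowers every reacting partial pressure. With Δn_gas = 1 − 0 = +1, Q moves away from K toward the side with fewer gas moles, so the system shifts toward the side with more gas moles — to the right.
A catalyst speeds both forward and reverse rates equally; it changes neither Q nor K — no shift from this change.
X is a pure solid; its activity is 1 regardless of amount, so Q is unaffected — no shift from this change.
Only the nonzero effect(s) matter; the net shift is to the right.

right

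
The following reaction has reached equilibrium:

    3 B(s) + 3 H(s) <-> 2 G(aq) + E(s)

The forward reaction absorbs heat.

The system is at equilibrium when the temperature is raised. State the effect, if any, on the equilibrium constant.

K depends on temperature via the van 't Hoff relation. The forward reaction is endothermic, so raising T increases K.

increases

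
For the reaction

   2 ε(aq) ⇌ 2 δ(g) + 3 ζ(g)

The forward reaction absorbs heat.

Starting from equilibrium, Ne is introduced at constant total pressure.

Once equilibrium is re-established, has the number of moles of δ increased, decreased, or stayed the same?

increases

Adding inert gas at constant total pressure expands the volume and lowers every reacting partial pressure. With Δn_gas = 5 − 0 = +5, Q moves away from K toward the side with fewer gas moles, so the system shifts toward the side with more gas moles — to the right.
The net shift is to the right. δ is a product, so its amount increases.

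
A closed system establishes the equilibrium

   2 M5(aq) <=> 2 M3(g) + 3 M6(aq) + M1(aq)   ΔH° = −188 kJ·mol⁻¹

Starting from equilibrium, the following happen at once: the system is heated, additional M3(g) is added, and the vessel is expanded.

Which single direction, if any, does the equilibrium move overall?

cannot be determined

The forward reaction is exothermic. Raising T favours the endothermic direction — shift to the left.
Adding M3 (g), a product, drives the reaction to the left.
Gas moles: reactants 0, products 2 (Δn_gas = +2). Expansion shifts the system toward the side with more moles of gas — to the right.
The individual effects push in opposite directions; without quantitative information the net direction cannot be determined.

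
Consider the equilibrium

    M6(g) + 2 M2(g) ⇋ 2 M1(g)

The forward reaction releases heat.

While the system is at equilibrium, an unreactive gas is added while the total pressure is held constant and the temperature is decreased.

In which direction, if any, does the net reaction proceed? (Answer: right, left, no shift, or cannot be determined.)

cannot be determined

Adding inert gas at constant total pressure expands the volume and lowers every reacting partial pressure. With Δn_gas = 2 − 3 = -1, Q moves away from K toward the side with fewer gas moles, so the system shifts toward the side with more gas moles — to the left.
The forward reaction is exothermic. Lowering T favours the exothermic direction — shift to the right.
The individual effects push in opposite directions; without quantitative information the net direction cannot be determined.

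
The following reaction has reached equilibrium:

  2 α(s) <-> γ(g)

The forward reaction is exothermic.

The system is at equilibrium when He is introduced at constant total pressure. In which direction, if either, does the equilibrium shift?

Adding inert gas at constant total pressure expands the volume and lowers every reacting partial pressure. With Δn_gas = 1 − 0 = +1, Q moves away from K toward the side with fewer gas moles, so the system shifts toward the side with more gas moles — to the right.

right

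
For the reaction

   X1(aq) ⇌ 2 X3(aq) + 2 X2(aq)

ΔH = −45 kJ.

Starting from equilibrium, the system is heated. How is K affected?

decreases

K depends on temperature via the van 't Hoff relation. The forward reaction is exothermic, so raising T decreases K.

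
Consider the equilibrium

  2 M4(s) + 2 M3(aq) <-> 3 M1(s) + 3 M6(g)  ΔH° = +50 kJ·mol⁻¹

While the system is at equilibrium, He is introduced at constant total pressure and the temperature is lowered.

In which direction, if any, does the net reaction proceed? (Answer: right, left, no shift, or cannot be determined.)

cannot be determined

Adding inert gas at constant total pressure expands the volume and lowers every reacting partial pressure. With Δn_gas = 3 − 0 = +3, Q moves away from K toward the side with fewer gas moles, so the system shifts toward the side with more gas moles — to the right.
The forward reaction is endothermic. Lowering T favours the exothermic direction — shift to the left.
The individual effects push in opposite directions; without quantitative information the net direction cannot be determined.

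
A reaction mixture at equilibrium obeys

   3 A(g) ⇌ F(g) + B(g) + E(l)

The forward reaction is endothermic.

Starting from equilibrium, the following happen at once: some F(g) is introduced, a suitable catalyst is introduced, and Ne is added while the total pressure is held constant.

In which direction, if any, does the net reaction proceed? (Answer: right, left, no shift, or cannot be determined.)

left

Adding F (g), a product, drives the reaction to the left.
A catalyst speeds both forward and reverse rates equally; it changes neither Q nor K — no shift from this change.
Adding inert gas at constant total pressure expands the volume and lowers every reacting partial pressure. With Δn_gas = 2 − 3 = -1, Q moves away from K toward the side with fewer gas moles, so the system shifts toward the side with more gas moles — to the left.
Only the nonzero effect(s) matter; the net shift is to the left.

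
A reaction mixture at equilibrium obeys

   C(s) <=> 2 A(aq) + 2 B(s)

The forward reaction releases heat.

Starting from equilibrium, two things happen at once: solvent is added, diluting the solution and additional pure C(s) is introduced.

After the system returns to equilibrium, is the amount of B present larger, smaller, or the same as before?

Dilution lowers every aqueous concentration by the same factor. Δn_aq = 2 − 0 = +2, so the system shifts toward the side with more dissolved moles — to the right.
C is a pure solid; its activity is 1 regardless of amount, so Q is unaffected — no shift from this change.
The net shift is to the right. B is a product, so its amount increases.

increases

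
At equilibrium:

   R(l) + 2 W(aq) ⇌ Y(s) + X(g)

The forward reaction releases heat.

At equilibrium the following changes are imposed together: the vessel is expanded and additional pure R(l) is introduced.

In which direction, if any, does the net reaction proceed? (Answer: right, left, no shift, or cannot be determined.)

right

Gas moles: reactants 0, products 1 (Δn_gas = +1). Expansion shifts the system toward the side with more moles of gas — to the right.
R is a pure liquid; its activity is 1 regardless of amount, so Q is unaffected — no shift from this change.
Only the nonzero effect(s) matter; the net shift is to the right.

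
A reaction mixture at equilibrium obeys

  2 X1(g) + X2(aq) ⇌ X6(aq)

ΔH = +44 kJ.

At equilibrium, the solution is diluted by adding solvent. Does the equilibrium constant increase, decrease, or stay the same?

unchanged

The equilibrium constant depends only on temperature. This perturbation changes neither the position of equilibrium nor K.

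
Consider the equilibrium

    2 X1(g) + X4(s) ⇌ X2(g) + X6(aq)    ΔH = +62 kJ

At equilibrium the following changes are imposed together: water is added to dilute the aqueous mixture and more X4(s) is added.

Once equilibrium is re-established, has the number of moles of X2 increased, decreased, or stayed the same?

increases

Dilution lowers every aqueous concentration by the same factor. Δn_aq = 1 − 0 = +1, so the system shifts toward the side with more dissolved moles — to the right.
X4 is a pure solid; its activity is 1 regardless of amount, so Q is unaffected — no shift from this change.
The net shift is to the right. X2 is a product, so its amount increases.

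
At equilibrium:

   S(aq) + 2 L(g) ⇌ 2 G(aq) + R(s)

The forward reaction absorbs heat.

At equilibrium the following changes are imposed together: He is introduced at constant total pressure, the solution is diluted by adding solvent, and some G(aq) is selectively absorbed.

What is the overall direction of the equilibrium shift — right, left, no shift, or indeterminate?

cannot be determined

Adding inert gas at constant total pressure expands the volume and lowers every reacting partial pressure. With Δn_gas = 0 − 2 = -2, Q moves away from K toward the side with fewer gas moles, so the system shifts toward the side with more gas moles — to the left.
Dilution lowers every aqueous concentration by the same factor. Δn_aq = 2 − 1 = +1, so the system shifts toward the side with more dissolved moles — to the right.
Removing G (aq), a product, drives the reaction to the right.
The individual effects push in opposite directions; without quantitative information the net direction cannot be determined.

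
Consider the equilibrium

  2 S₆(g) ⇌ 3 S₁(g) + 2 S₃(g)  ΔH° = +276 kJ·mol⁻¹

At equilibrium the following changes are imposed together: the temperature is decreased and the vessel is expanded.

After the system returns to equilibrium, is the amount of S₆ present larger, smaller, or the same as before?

cannot be determined

The forward reaction is endothermic. Lowering T favours the exothermic direction — shift to the left.
Gas moles: reactants 2, products 5 (Δn_gas = +3). Expansion shifts the system toward the side with more moles of gas — to the right.
The two effects oppose each other, so the net shift — and hence the change in S₆ — cannot be determined from the given information.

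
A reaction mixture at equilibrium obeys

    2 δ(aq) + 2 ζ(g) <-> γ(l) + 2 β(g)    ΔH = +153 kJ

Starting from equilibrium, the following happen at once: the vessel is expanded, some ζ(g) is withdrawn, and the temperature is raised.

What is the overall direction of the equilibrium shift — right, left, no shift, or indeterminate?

cannot be determined

Gas moles: reactants 2, products 2. Δn_gas = 0, so a volume change leaves Q equal to K — no shift from this change.
Removing ζ (g), a reactant, drives the reaction to the left.
The forward reaction is endothermic. Raising T favours the endothermic direction — shift to the right.
The individual effects push in opposite directions; without quantitative information the net direction cannot be determined.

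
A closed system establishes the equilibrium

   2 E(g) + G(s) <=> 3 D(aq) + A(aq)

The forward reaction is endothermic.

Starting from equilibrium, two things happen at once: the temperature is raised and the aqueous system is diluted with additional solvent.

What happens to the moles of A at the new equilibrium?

The forward reaction is endothermic. Raising T favours the endothermic direction — shift to the right.
Dilution lowers every aqueous concentration by the same factor. Δn_aq = 4 − 0 = +4, so the system shifts toward the side with more dissolved moles — to the right.
The net shift is to the right. A is a product, so its amount increases.

increases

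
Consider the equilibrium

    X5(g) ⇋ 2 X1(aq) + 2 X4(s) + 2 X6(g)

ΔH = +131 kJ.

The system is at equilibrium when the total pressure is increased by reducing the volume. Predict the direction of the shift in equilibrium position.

left

Gas moles: reactants 1, products 2 (Δn_gas = +1). Compression shifts the system toward the side with fewer moles of gas — to the left.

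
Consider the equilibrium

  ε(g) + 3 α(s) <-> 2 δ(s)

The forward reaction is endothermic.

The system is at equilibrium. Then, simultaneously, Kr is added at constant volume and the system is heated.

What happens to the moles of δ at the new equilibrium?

increases

At constant volume, adding an inert gas leaves every reacting species' partial pressure unchanged, so Q is unchanged — no shift from this change.
The forward reaction is endothermic. Raising T favours the endothermic direction — shift to the right.
The net shift is to the right. δ is a product, so its amount increases.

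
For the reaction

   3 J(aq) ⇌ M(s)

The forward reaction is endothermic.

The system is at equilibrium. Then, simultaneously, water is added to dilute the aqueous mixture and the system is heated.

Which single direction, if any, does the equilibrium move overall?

cannot be determined

Dilution lowers every aqueous concentration by the same factor. Δn_aq = 0 − 3 = -3, so the system shifts toward the side with more dissolved moles — to the left.
The forward reaction is endothermic. Raising T favours the endothermic direction — shift to the right.
The individual effects push in opposite directions; without quantitative information the net direction cannot be determined.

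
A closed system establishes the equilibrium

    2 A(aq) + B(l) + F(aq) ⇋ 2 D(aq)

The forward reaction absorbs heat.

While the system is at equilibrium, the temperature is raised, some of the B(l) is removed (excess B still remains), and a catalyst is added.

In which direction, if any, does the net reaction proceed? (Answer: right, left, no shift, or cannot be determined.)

right

The forward reaction is endothermic. Raising T favours the endothermic direction — shift to the right.
B is a pure liquid; its activity is 1 regardless of amount, so Q is unaffected — no shift from this change.
A catalyst speeds both forward and reverse rates equally; it changes neither Q nor K — no shift from this change.
Only the nonzero effect(s) matter; the net shift is to the right.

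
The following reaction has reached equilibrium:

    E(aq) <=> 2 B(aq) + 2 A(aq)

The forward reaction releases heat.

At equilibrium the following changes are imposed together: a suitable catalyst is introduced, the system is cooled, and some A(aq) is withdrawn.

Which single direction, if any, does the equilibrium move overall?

right

A catalyst speeds both forward and reverse rates equally; it changes neither Q nor K — no shift from this change.
The forward reaction is exothermic. Lowering T favours the exothermic direction — shift to the right.
Removing A (aq), a product, drives the reaction to the right.
Only the nonzero effect(s) matter; the net shift is to the right.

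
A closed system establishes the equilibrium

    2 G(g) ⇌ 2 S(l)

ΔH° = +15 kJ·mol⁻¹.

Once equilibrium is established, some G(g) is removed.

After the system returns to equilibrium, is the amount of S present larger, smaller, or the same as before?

decreases

Removing G (g), a reactant, drives the reaction to the left.
The net shift is to the left. S is a product, so its amount decreases.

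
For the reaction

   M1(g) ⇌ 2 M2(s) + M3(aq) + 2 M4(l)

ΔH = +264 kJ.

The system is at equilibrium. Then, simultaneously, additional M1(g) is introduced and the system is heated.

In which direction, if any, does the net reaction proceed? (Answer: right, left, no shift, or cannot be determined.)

Adding M1 (g), a reactant, drives the reaction to the right.
The forward reaction is endothermic. Raising T favours the endothermic direction — shift to the right.
All effects act in the same direction — net shift to the right.

right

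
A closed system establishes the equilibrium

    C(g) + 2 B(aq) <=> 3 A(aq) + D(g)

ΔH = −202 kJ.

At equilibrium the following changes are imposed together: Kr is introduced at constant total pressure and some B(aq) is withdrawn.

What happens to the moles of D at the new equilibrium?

Adding inert gas at constant total pressure expands the volume, scaling every reacting partial pressure by the same factor. Δn_gas = 1 − 1 = 0, so Q is unchanged — no shift.
Removing B (aq), a reactant, drives the reaction to the left.
The net shift is to the left. D is a product, so its amount decreases.

decreases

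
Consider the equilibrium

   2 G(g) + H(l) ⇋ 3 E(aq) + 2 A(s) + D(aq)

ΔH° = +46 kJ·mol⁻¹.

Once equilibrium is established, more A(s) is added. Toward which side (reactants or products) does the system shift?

no shift

A is a pure solid; its activity is 1 regardless of amount, so Q is unaffected — no shift from this change.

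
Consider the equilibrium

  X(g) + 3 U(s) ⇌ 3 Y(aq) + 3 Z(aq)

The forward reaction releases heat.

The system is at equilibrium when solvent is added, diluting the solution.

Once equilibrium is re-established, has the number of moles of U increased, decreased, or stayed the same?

Dilution lowers every aqueous concentration by the same factor. Δn_aq = 6 − 0 = +6, so the system shifts toward the side with more dissolved moles — to the right.
The net shift is to the right. U is a reactant, so its amount decreases.

decreases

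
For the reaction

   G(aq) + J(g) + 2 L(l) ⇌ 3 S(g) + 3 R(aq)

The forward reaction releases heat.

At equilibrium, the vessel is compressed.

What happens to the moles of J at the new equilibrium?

increases

Gas moles: reactants 1, products 3 (Δn_gas = +2). Compression shifts the system toward the side with fewer moles of gas — to the left.
The net shift is to the left. J is a reactant, so its amount increases.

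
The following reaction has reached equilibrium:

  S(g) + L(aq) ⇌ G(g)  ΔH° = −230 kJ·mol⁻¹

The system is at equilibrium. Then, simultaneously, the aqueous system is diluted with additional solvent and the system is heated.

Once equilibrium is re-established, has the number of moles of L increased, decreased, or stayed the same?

Dilution lowers every aqueous concentration by the same factor. Δn_aq = 0 − 1 = -1, so the system shifts toward the side with more dissolved moles — to the left.
The forward reaction is exothermic. Raising T favours the endothermic direction — shift to the left.
The net shift is to the left. L is a reactant, so its amount increases.

increases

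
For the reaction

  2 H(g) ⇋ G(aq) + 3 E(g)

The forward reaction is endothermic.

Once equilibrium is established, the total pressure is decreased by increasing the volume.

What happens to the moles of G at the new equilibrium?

Gas moles: reactants 2, products 3 (Δn_gas = +1). Expansion shifts the system toward the side with more moles of gas — to the right.
The net shift is to the right. G is a product, so its amount increases.

increases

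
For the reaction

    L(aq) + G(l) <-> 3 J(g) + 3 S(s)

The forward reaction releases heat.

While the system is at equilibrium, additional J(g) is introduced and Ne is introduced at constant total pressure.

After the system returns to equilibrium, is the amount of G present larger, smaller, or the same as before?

Adding J (g), a product, drives the reaction to the left.
Adding inert gas at constant total pressure expands the volume and lowers every reacting partial pressure. With Δn_gas = 3 − 0 = +3, Q moves away from K toward the side with fewer gas moles, so the system shifts toward the side with more gas moles — to the right.
The two effects oppose each other, so the net shift — and hence the change in G — cannot be determined from the given information.

cannot be determined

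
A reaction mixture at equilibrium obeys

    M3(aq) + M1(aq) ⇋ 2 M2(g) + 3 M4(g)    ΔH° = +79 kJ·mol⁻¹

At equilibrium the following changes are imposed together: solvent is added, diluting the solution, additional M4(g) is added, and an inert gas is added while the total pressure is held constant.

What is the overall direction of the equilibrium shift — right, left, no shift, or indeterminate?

Dilution lowers every aqueous concentration by the same factor. Δn_aq = 0 − 2 = -2, so the system shifts toward the side with more dissolved moles — to the left.
Adding M4 (g), a product, drives the reaction to the left.
Adding inert gas at constant total pressure expands the volume and lowers every reacting partial pressure. With Δn_gas = 5 − 0 = +5, Q moves away from K toward the side with fewer gas moles, so the system shifts toward the side with more gas moles — to the right.
The individual effects push in opposite directions; without quantitative information the net direction cannot be determined.

cannot be determined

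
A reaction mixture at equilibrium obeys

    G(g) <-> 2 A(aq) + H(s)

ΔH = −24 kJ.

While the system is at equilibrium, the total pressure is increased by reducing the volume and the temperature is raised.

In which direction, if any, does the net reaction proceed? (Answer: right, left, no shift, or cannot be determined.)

cannot be determined

Gas moles: reactants 1, products 0 (Δn_gas = -1). Compression shifts the system toward the side with fewer moles of gas — to the right.
The forward reaction is exothermic. Raising T favours the endothermic direction — shift to the left.
The individual effects push in opposite directions; without quantitative information the net direction cannot be determined.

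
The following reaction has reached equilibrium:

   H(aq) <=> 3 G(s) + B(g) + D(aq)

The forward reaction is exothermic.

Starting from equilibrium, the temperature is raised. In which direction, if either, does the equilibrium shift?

left

The forward reaction is exothermic. Raising T favours the endothermic direction — shift to the left.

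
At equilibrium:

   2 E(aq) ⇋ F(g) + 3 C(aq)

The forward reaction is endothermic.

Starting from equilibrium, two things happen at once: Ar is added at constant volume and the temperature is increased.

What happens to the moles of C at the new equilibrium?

increases

At constant volume, adding an inert gas leaves every reacting species' partial pressure unchanged, so Q is unchanged — no shift from this change.
The forward reaction is endothermic. Raising T favours the endothermic direction — shift to the right.
The net shift is to the right. C is a product, so its amount increases.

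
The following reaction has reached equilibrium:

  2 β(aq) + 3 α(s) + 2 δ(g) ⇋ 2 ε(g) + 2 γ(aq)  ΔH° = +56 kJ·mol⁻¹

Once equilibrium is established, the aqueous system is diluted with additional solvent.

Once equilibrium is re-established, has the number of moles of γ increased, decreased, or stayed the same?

unchanged

Dilution scales every aqueous concentration by the same factor. Δn_aq = 2 − 2 = 0, so Q is unchanged — no shift.
No net shift occurs, so the amount of γ is unchanged.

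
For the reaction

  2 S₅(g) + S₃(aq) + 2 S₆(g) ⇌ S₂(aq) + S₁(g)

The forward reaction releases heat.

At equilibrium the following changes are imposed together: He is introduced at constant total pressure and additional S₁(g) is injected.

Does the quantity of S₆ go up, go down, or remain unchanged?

Adding inert gas at constant total pressure expands the volume and lowers every reacting partial pressure. With Δn_gas = 1 − 4 = -3, Q moves away from K toward the side with fewer gas moles, so the system shifts toward the side with more gas moles — to the left.
Adding S₁ (g), a product, drives the reaction to the left.
The net shift is to the left. S₆ is a reactant, so its amount increases.

increases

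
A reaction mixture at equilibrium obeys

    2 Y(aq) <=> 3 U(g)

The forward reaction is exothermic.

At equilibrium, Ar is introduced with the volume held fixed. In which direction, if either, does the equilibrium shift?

At constant volume, adding an inert gas leaves every reacting species' partial pressure unchanged, so Q is unchanged — no shift from this change.

no shift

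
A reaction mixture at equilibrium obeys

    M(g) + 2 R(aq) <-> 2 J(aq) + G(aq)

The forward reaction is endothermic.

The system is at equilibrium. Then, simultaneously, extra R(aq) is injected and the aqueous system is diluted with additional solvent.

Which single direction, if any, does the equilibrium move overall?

right

Adding R (aq), a reactant, drives the reaction to the right.
Dilution lowers every aqueous concentration by the same factor. Δn_aq = 3 − 2 = +1, so the system shifts toward the side with more dissolved moles — to the right.
All effects act in the same direction — net shift to the right.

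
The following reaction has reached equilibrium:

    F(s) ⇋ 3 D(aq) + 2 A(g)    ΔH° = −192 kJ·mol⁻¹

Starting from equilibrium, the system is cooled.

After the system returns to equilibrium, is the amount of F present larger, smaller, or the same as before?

The forward reaction is exothermic. Lowering T favours the exothermic direction — shift to the right.
The net shift is to the right. F is a reactant, so its amount decreases.

decreases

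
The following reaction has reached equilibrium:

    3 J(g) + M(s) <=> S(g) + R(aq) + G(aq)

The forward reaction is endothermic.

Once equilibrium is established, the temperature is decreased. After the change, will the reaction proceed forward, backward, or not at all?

The forward reaction is endothermic. Lowering T favours the exothermic direction — shift to the left.

left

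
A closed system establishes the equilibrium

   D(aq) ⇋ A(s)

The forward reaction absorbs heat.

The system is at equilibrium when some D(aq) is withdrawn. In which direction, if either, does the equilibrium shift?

Removing D (aq), a reactant, drives the reaction to the left.

left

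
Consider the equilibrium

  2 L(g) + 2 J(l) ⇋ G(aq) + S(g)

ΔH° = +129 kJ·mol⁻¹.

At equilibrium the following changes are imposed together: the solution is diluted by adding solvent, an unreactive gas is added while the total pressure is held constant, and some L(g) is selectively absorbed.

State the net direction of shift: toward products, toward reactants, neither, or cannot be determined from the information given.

cannot be determined

Dilution lowers every aqueous concentration by the same factor. Δn_aq = 1 − 0 = +1, so the system shifts toward the side with more dissolved moles — to the right.
Adding inert gas at constant total pressure expands the volume and lowers every reacting partial pressure. With Δn_gas = 1 − 2 = -1, Q moves away from K toward the side with fewer gas moles, so the system shifts toward the side with more gas moles — to the left.
Removing L (g), a reactant, drives the reaction to the left.
The individual effects push in opposite directions; without quantitative information the net direction cannot be determined.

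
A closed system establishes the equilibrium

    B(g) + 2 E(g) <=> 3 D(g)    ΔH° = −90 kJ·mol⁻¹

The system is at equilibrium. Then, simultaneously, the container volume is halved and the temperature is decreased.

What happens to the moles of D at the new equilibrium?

increases

Gas moles: reactants 3, products 3. Δn_gas = 0, so a volume change leaves Q equal to K — no shift from this change.
The forward reaction is exothermic. Lowering T favours the exothermic direction — shift to the right.
The net shift is to the right. D is a product, so its amount increases.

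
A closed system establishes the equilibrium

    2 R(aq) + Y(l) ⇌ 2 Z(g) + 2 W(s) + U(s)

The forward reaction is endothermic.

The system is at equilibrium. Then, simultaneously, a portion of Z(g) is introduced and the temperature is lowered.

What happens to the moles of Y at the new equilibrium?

increases

Adding Z (g), a product, drives the reaction to the left.
The forward reaction is endothermic. Lowering T favours the exothermic direction — shift to the left.
The net shift is to the left. Y is a reactant, so its amount increases.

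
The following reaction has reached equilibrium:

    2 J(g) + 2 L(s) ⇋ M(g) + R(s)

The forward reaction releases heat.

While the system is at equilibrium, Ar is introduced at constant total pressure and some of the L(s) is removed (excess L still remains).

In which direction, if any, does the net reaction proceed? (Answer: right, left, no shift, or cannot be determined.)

Adding inert gas at constant total pressure expands the volume and lowers every reacting partial pressure. With Δn_gas = 1 − 2 = -1, Q moves away from K toward the side with fewer gas moles, so the system shifts toward the side with more gas moles — to the left.
L is a pure solid; its activity is 1 regardless of amount, so Q is unaffected — no shift from this change.
Only the nonzero effect(s) matter; the net shift is to the left.

left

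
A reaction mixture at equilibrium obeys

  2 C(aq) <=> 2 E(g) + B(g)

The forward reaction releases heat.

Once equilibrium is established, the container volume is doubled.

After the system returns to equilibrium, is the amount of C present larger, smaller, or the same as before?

Gas moles: reactants 0, products 3 (Δn_gas = +3). Expansion shifts the system toward the side with more moles of gas — to the right.
The net shift is to the right. C is a reactant, so its amount decreases.

decreases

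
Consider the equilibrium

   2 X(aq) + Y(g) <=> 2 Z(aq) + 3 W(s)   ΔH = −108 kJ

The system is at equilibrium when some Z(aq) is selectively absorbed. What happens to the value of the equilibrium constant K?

unchanged

The equilibrium constant depends only on temperature. This perturbation may move the position of equilibrium, but since T is unchanged, K itself is unchanged.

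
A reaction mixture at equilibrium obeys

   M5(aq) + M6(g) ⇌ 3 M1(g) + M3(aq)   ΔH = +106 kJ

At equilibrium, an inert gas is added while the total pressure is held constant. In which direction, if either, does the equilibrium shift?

Adding inert gas at constant total pressure expands the volume and lowers every reacting partial pressure. With Δn_gas = 3 − 1 = +2, Q moves away from K toward the side with fewer gas moles, so the system shifts toward the side with more gas moles — to the right.

right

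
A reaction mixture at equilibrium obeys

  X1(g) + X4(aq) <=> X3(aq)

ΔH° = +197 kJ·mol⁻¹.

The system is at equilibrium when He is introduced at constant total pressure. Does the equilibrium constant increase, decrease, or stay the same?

The equilibrium constant depends only on temperature. This perturbation may move the position of equilibrium, but since T is unchanged, K itself is unchanged.

unchanged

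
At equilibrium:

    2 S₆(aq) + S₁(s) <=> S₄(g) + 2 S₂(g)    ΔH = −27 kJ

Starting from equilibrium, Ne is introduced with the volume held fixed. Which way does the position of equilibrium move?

At constant volume, adding an inert gas leaves every reacting species' partial pressure unchanged, so Q is unchanged — no shift from this change.

no shift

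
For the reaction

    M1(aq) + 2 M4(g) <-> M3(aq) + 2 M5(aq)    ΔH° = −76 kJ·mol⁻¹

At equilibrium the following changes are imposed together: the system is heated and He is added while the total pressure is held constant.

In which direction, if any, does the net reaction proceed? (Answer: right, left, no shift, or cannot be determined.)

left

The forward reaction is exothermic. Raising T favours the endothermic direction — shift to the left.
Adding inert gas at constant total pressure expands the volume and lowers every reacting partial pressure. With Δn_gas = 0 − 2 = -2, Q moves away from K toward the side with fewer gas moles, so the system shifts toward the side with more gas moles — to the left.
All effects act in the same direction — net shift to the left.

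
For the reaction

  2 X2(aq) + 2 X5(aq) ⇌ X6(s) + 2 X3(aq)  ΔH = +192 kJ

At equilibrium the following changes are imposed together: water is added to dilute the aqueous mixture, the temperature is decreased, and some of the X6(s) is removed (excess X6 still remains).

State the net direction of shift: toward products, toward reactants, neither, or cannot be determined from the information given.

Dilution lowers every aqueous concentration by the same factor. Δn_aq = 2 − 4 = -2, so the system shifts toward the side with more dissolved moles — to the left.
The forward reaction is endothermic. Lowering T favours the exothermic direction — shift to the left.
X6 is a pure solid; its activity is 1 regardless of amount, so Q is unaffected — no shift from this change.
Only the nonzero effect(s) matter; the net shift is to the left.

left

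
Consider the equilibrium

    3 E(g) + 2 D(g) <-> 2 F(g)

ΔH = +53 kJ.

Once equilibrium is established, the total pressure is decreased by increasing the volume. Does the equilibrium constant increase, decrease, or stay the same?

unchanged

The equilibrium constant depends only on temperature. This perturbation may move the position of equilibrium, but since T is unchanged, K itself is unchanged.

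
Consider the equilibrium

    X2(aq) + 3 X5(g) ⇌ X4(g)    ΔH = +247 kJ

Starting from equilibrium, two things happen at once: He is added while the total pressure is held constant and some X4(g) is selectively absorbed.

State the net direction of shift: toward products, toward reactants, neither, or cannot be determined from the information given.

cannot be determined

Adding inert gas at constant total pressure expands the volume and lowers every reacting partial pressure. With Δn_gas = 1 − 3 = -2, Q moves away from K toward the side with fewer gas moles, so the system shifts toward the side with more gas moles — to the left.
Removing X4 (g), a product, drives the reaction to the right.
The individual effects push in opposite directions; without quantitative information the net direction cannot be determined.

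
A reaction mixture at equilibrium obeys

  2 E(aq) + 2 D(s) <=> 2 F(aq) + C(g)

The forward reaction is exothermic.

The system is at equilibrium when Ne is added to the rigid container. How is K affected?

The equilibrium constant depends only on temperature. This perturbation changes neither the position of equilibrium nor K.

unchanged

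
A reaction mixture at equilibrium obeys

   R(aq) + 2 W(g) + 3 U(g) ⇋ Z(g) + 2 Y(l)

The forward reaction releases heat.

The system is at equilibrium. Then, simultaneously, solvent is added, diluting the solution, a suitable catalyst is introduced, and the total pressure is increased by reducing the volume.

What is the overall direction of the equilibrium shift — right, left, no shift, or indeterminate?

Dilution lowers every aqueous concentration by the same factor. Δn_aq = 0 − 1 = -1, so the system shifts toward the side with more dissolved moles — to the left.
A catalyst speeds both forward and reverse rates equally; it changes neither Q nor K — no shift from this change.
Gas moles: reactants 5, products 1 (Δn_gas = -4). Compression shifts the system toward the side with fewer moles of gas — to the right.
The individual effects push in opposite directions; without quantitative information the net direction cannot be determined.

cannot be determined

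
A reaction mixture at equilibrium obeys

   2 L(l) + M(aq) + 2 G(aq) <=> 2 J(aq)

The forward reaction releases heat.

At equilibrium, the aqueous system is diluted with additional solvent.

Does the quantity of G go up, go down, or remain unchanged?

increases

Dilution lowers every aqueous concentration by the same factor. Δn_aq = 2 − 3 = -1, so the system shifts toward the side with more dissolved moles — to the left.
The net shift is to the left. G is a reactant, so its amount increases.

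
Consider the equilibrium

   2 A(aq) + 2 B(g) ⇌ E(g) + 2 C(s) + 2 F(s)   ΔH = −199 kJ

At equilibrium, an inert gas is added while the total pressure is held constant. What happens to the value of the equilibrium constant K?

unchanged

The equilibrium constant depends only on temperature. This perturbation may move the position of equilibrium, but since T is unchanged, K itself is unchanged.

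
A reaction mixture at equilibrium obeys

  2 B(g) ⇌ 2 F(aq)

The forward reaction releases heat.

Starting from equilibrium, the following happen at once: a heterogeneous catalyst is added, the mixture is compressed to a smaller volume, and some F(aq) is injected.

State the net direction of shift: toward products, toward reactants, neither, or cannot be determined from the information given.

cannot be determined

A catalyst speeds both forward and reverse rates equally; it changes neither Q nor K — no shift from this change.
Gas moles: reactants 2, products 0 (Δn_gas = -2). Compression shifts the system toward the side with fewer moles of gas — to the right.
Adding F (aq), a product, drives the reaction to the left.
The individual effects push in opposite directions; without quantitative information the net direction cannot be determined.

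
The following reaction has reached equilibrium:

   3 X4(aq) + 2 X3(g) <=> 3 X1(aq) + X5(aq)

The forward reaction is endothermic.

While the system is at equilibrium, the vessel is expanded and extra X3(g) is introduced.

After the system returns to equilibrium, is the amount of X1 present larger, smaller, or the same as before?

cannot be determined

Gas moles: reactants 2, products 0 (Δn_gas = -2). Expansion shifts the system toward the side with more moles of gas — to the left.
Adding X3 (g), a reactant, drives the reaction to the right.
The two effects oppose each other, so the net shift — and hence the change in X1 — cannot be determined from the given information.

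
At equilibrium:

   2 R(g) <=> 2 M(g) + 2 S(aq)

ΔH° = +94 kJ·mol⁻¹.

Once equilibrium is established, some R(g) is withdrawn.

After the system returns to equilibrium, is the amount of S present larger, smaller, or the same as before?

Removing R (g), a reactant, drives the reaction to the left.
The net shift is to the left. S is a product, so its amount decreases.

decreases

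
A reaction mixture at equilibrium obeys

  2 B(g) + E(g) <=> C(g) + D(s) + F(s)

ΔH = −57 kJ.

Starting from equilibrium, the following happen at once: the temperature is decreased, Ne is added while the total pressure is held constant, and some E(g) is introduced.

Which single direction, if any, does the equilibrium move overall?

The forward reaction is exothermic. Lowering T favours the exothermic direction — shift to the right.
Adding inert gas at constant total pressure expands the volume and lowers every reacting partial pressure. With Δn_gas = 1 − 3 = -2, Q moves away from K toward the side with fewer gas moles, so the system shifts toward the side with more gas moles — to the left.
Adding E (g), a reactant, drives the reaction to the right.
The individual effects push in opposite directions; without quantitative information the net direction cannot be determined.

cannot be determined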